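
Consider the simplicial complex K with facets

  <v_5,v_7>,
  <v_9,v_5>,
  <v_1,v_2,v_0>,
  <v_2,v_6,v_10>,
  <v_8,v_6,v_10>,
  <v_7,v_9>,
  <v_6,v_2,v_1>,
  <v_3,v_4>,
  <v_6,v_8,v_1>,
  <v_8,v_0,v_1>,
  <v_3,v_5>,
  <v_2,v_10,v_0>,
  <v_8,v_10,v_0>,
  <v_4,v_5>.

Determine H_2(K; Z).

Order the vertices as v_0 < v_1 < v_2 < v_3 < v_4 < v_5 < v_6 < v_7 < v_8 < v_9 < v_10. Listing each simplex with vertices in this order, K has dimension 2 with simplices:

  0-simplices (11): [v_0], [v_1], [v_2], [v_3], [v_4], [v_5], [v_6], [v_7], [v_8], [v_9], [v_10]
  1-simplices (18): (18 of them)
  2-simplices (8): [v_0,v_1,v_2], [v_0,v_1,v_8], [v_0,v_2,v_10], [v_0,v_8,v_10], [v_1,v_2,v_6], [v_1,v_6,v_8], [v_2,v_6,v_10], [v_6,v_8,v_10]

so the chain groups are C_0 ≅ Z^11, C_1 ≅ Z^18, C_2 ≅ Z^8.

∂_1: C_1 → C_0 sends each edge [p,q] (with p < q) to q − p. For instance
  ∂[v_3,v_5] = [v_5] − [v_3].
This gives a 11×18 integer matrix of rank 9; reducing to Smith normal form yields diagonal entries (1,1,1,1,1,1,1,1,1).

Boundary ∂_2: C_2 → C_1 acts by ∂[p,q,r] = [q,r] − [p,r] + [p,q]. For instance
  ∂[v_6,v_8,v_10] = [v_8,v_10] − [v_6,v_10] + [v_6,v_8],
  ∂[v_0,v_1,v_2] = [v_1,v_2] − [v_0,v_2] + [v_0,v_1].
The resulting 18×8 matrix has rank 7, and its Smith normal form has invariant factors (1,1,1,1,1,1,1).

Computing H_k = (kernel of ∂_k) / (image of ∂_{k+1}):

  H_2: rank ker ∂_2 − rank ∂_3 = (8 − 7) − 0 = 1, and there is no ∂_3, so H_2 ≅ Z.

H_2 ≅ Z.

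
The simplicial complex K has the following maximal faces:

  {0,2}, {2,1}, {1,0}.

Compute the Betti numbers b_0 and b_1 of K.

Order the vertices as 0 < 1 < 2. Listing each simplex with vertices in this order, K has dimension 1 with simplices:

  0-simplices (3): [0], [1], [2]
  1-simplices (3): [0,1], [0,2], [1,2]

giving chain groups C_0 ≅ Z^3, C_1 ≅ Z^3.

Boundary ∂_1: C_1 → C_0 maps an edge to its endpoints' difference, ∂[p,q] = q − p.
As a 3×3 matrix over Z this has rank 2, with invariant factors (1,1).

Reading off H_k = ker ∂_k / im ∂_{k+1}:

  H_0: rank C_0 − rank ∂_1 = 3 − 2 = 1, and the invariant factors of ∂_1 are all 1, so H_0 = Z.
  H_1: rank ker ∂_1 − rank ∂_2 = (3 − 2) − 0 = 1, and there is no ∂_2, so H_1 = Z.

(K is a triangulation of the circle S^1.)

Hence the Betti numbers are b_0 = 1, b_1 = 1.

b_0 = 1, b_1 = 1.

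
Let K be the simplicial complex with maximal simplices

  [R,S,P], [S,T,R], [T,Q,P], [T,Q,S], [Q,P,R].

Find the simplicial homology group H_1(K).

K has 5 vertices, 10 edges, 5 triangles.
rank ∂_1 = 4, rank ∂_2 = 5 ⇒ b_1 = 10 − 4 − 5 = 1; all invariant factors of ∂_2 are 1 so no torsion. So H_1 ≅ Z.

H_1 ≅ Z.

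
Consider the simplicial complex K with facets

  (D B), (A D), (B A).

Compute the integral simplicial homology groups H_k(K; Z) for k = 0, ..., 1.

We work with the vertex ordering A < B < D. The simplices of K, each written with vertices in increasing order, are:

  0-simplices (3): A, B, D
  1-simplices (3): AB, AD, BD

so the chain groups are C_0 ≅ Z^3, C_1 ≅ Z^3.

∂_1: C_1 → C_0 maps an edge to its endpoints' difference, ∂[p,q] = q − p. For instance
  ∂BD = D − B.
The 3×3 boundary matrix has rank 2 and Smith normal form diag(1,1).

Reading off H_k = ker ∂_k / im ∂_{k+1}:

  H_0: rank C_0 − rank ∂_1 = 3 − 2 = 1, and the invariant factors of ∂_1 are all 1, so H_0 = Z.
  H_1: rank ker ∂_1 − rank ∂_2 = (3 − 2) − 0 = 1, and there is no ∂_2, so H_1 = Z.

H_0 = Z,  H_1 = Z.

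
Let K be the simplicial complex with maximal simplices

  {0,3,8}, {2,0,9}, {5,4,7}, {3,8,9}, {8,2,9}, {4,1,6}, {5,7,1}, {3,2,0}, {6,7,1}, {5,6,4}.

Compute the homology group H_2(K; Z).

We work with the vertex ordering 0 < 1 < 2 < 3 < 4 < 5 < 6 < 7 < 8 < 9. The simplices of K, each written with vertices in increasing order, are:

  0-simplices (10): [0], [1], [2], [3], [4], [5], [6], [7], [8], [9]
  1-simplices (20): [0,2], [0,3], [0,8], [0,9], [1,4], [1,5], [1,6], [1,7], [2,3], [2,8], [2,9], [3,8], [3,9], [4,5], [4,6], [4,7], [5,6], [5,7], [6,7], [8,9]
  2-simplices (10): [0,2,3], [0,2,9], [0,3,8], [1,4,6], [1,5,7], [1,6,7], [2,8,9], [3,8,9], [4,5,6], [4,5,7]

giving chain groups C_0 ≅ Z^10, C_1 ≅ Z^20, C_2 ≅ Z^10.

∂_1: C_1 → C_0 is given by ∂[p,q] = [q] − [p]. For instance
  ∂[0,8] = [8] − [0].
The 10×20 boundary matrix has rank 8 and Smith normal form diag(1,1,1,1,1,1,1,1).

Boundary ∂_2: C_2 → C_1 maps a triangle to the signed sum of its edges. For instance
  ∂[3,8,9] = [8,9] − [3,9] + [3,8],
  ∂[1,5,7] = [5,7] − [1,7] + [1,5].
As a 20×10 matrix over Z this has rank 10, with invariant factors (1,1,1,1,1,1,1,1,1,1).

Now H_k = ker ∂_k / im ∂_{k+1}, so:

  H_2: rank ker ∂_2 − rank ∂_3 = (10 − 10) − 0 = 0, and there is no ∂_3, so H_2 = 0.

H_2 = 0.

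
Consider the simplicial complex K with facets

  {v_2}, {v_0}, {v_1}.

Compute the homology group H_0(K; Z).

Take the total order v_0 < v_1 < v_2 on the vertex set. Then K (dimension 0) consists of the simplices:

  0-simplices (3): [v_0], [v_1], [v_2]

giving chain groups C_0 ≅ Z^3.

From H_k ≅ ker(∂_k) / im(∂_{k+1}) we obtain:

  H_0: rank C_0 − rank ∂_1 = 3 − 0 = 3, and there is no ∂_1, so H_0 = Z^3.

H_0 ≅ Z^3.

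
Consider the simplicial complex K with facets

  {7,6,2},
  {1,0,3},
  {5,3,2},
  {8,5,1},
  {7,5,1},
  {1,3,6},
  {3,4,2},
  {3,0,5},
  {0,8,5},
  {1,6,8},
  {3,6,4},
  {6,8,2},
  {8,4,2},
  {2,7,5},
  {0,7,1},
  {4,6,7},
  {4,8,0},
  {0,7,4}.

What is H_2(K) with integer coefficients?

Order the vertices as 0 < 1 < 2 < 3 < 4 < 5 < 6 < 7 < 8. Listing each simplex with vertices in this order, K has dimension 2 with simplices:

  0-simplices (9): [0], [1], [2], [3], [4], [5], [6], [7], [8]
  1-simplices (27): (27 of them)
  2-simplices (18): [0,1,3], [0,1,7], [0,3,5], [0,4,7], [0,4,8], [0,5,8], [1,3,6], [1,5,7], [1,5,8], [1,6,8], [2,3,4], [2,3,5], [2,4,8], [2,5,7], [2,6,7], [2,6,8], [3,4,6], [4,6,7]

giving chain groups C_0 ≅ Z^9, C_1 ≅ Z^27, C_2 ≅ Z^18.

The boundary map ∂_1: C_1 → C_0 maps an edge to its endpoints' difference, ∂[p,q] = q − p.
As a 9×27 matrix over Z this has rank 8, with invariant factors (1,1,1,1,1,1,1,1).

∂_2: C_2 → C_1 acts by ∂[p,q,r] = [q,r] − [p,r] + [p,q]. For instance
  ∂[2,5,7] = [5,7] − [2,7] + [2,5],
  ∂[0,4,7] = [4,7] − [0,7] + [0,4].
The resulting 27×18 matrix has rank 18, and its Smith normal form has invariant factors (1,1,1,1,1,1,1,1,1,1,1,1,1,1,1,1,1,2).

Computing H_k = (kernel of ∂_k) / (image of ∂_{k+1}):

  H_2: rank ker ∂_2 − rank ∂_3 = (18 − 18) − 0 = 0, and there is no ∂_3, so H_2 ≅ 0.

H_2 = 0.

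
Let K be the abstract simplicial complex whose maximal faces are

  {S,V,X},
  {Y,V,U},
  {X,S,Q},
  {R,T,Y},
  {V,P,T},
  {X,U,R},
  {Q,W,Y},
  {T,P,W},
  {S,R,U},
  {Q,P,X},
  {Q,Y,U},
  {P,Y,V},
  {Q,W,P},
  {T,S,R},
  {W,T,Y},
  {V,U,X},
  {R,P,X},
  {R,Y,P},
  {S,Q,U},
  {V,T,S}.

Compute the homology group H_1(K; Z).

H_1 = Z ⊕ Z/2.

Take the total order P < Q < R < S < T < U < V < W < X < Y on the vertex set. Then K (dimension 2) consists of the simplices:

  0-simplices (10): P, Q, R, S, T, U, V, W, X, Y
  1-simplices (30): PQ, PR, PT, PV, PW, PX, PY, QS, QU, QW, QX, QY, RS, RT, RU, RX, RY, ST, SU, SV, SX, TV, TW, TY, UV, UX, UY, VX, VY, WY
  2-simplices (20): PQW, PQX, PRX, PRY, PTV, PTW, PVY, QSU, QSX, QUY, QWY, RST, RSU, RTY, RUX, STV, SVX, TWY, UVX, UVY

giving chain groups C_0 ≅ Z^10, C_1 ≅ Z^30, C_2 ≅ Z^20.

∂_1: C_1 → C_0 is given by ∂[p,q] = [q] − [p]. For instance
  ∂WY = Y − W.
The resulting 10×30 matrix has rank 9, and its Smith normal form has invariant factors (1,1,1,1,1,1,1,1,1).

∂_2: C_2 → C_1 sends each 2-simplex [p,q,r] to [q,r] − [p,r] + [p,q]. For instance
  ∂UVX = VX − UX + UV,
  ∂QWY = WY − QY + QW.
The resulting 30×20 matrix has rank 20, and its Smith normal form has invariant factors (1,1,1,1,1,1,1,1,1,1,1,1,1,1,1,1,1,1,1,2).

Computing H_k = (kernel of ∂_k) / (image of ∂_{k+1}):

  H_1: rank ker ∂_1 − rank ∂_2 = (30 − 9) − 20 = 1, and ∂_2 has invariant factor 2 > 1, so H_1 = Z ⊕ Z/2.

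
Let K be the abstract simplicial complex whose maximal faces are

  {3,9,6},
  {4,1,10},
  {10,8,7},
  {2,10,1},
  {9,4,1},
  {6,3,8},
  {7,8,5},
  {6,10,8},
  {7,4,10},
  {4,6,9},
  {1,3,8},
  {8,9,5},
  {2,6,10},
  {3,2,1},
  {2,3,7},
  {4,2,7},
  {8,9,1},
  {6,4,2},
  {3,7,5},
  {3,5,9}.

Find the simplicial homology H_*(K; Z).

K has 10 vertices, 30 edges, 20 triangles.
rank ∂_0 = 0, rank ∂_1 = 9 ⇒ b_0 = 10 − 0 − 9 = 1; all invariant factors of ∂_1 are 1 so no torsion. So H_0 ≅ Z.
rank ∂_1 = 9, rank ∂_2 = 20 ⇒ b_1 = 30 − 9 − 20 = 1; ∂_2 has invariant factor(s) [2] giving torsion. So H_1 ≅ Z ⊕ Z/2.
rank ∂_2 = 20, rank ∂_3 = 0 ⇒ b_2 = 20 − 20 − 0 = 0. So H_2 ≅ 0.

H_0 = Z,  H_1 = Z ⊕ Z/2,  H_2 = 0.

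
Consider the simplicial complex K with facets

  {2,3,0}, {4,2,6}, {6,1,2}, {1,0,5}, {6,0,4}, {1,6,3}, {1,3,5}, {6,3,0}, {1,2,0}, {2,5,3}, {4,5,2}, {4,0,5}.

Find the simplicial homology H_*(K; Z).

H_0 ≅ Z,  H_1 ≅ Z/2,  H_2 = 0.

Fix the vertex order 0 < 1 < 2 < 3 < 4 < 5 < 6 and write every simplex with vertices in increasing order. Then dim K = 2 and the simplices of K are:

  0-simplices (7): [0], [1], [2], [3], [4], [5], [6]
  1-simplices (18): [0,1], [0,2], [0,3], [0,4], [0,5], [0,6], [1,2], [1,3], [1,5], [1,6], [2,3], [2,4], [2,5], [2,6], [3,5], [3,6], [4,5], [4,6]
  2-simplices (12): [0,1,2], [0,1,5], [0,2,3], [0,3,6], [0,4,5], [0,4,6], [1,2,6], [1,3,5], [1,3,6], [2,3,5], [2,4,5], [2,4,6]

so the chain groups are C_0 ≅ Z^7, C_1 ≅ Z^18, C_2 ≅ Z^12.

∂_1: C_1 → C_0 maps an edge to its endpoints' difference, ∂[p,q] = q − p.
This gives a 7×18 integer matrix of rank 6; reducing to Smith normal form yields diagonal entries (1,1,1,1,1,1).

Boundary ∂_2: C_2 → C_1 sends each 2-simplex [p,q,r] to [q,r] − [p,r] + [p,q]. For instance
  ∂[0,4,6] = [4,6] − [0,6] + [0,4],
  ∂[0,1,2] = [1,2] − [0,2] + [0,1].
The 18×12 boundary matrix has rank 12 and Smith normal form diag(1,1,1,1,1,1,1,1,1,1,1,2).

Computing H_k = (kernel of ∂_k) / (image of ∂_{k+1}):

  H_0: rank C_0 − rank ∂_1 = 7 − 6 = 1, and the invariant factors of ∂_1 are all 1, so H_0 = Z.
  H_1: rank ker ∂_1 − rank ∂_2 = (18 − 6) − 12 = 0, and ∂_2 has invariant factor 2 > 1, so H_1 = Z/2.
  H_2: rank ker ∂_2 − rank ∂_3 = (12 − 12) − 0 = 0, and there is no ∂_3, so H_2 = 0.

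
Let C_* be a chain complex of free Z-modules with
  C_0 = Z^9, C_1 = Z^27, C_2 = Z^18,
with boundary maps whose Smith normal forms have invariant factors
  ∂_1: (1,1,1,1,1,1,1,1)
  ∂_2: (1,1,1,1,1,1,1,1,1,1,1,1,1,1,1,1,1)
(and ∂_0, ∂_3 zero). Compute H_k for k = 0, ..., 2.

H_0 = Z,  H_1 = Z^2,  H_2 = Z.

H_0: b_0 = 9 − 0 − 8 = 1; torsion from ∂_1 factors > 1: none. So H_0 = Z.
H_1: b_1 = 27 − 8 − 17 = 2; torsion from ∂_2 factors > 1: none. So H_1 = Z^2.
H_2: b_2 = 18 − 17 − 0 = 1; torsion from ∂_3 factors > 1: none. So H_2 = Z.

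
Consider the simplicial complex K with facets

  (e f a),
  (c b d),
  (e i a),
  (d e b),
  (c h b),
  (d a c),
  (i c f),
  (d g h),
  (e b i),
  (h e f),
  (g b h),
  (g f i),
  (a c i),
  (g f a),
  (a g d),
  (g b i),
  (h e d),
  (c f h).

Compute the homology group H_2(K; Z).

We work with the vertex ordering a < b < c < d < e < f < g < h < i. The simplices of K, each written with vertices in increasing order, are:

  0-simplices (9): a, b, c, d, e, f, g, h, i
  1-simplices (27): ac, ad, ae, af, ag, ai, bc, bd, be, bg, bh, bi, cd, cf, ch, ci, de, dg, dh, ef, eh, ei, fg, fh, fi, gh, gi
  2-simplices (18): acd, aci, adg, aef, aei, afg, bcd, bch, bde, bei, bgh, bgi, cfh, cfi, deh, dgh, efh, fgi

so the chain groups are C_0 ≅ Z^9, C_1 ≅ Z^27, C_2 ≅ Z^18.

The boundary map ∂_1: C_1 → C_0 maps an edge to its endpoints' difference, ∂[p,q] = q − p. For instance
  ∂gi = i − g.
The 9×27 boundary matrix has rank 8 and Smith normal form diag(1,1,1,1,1,1,1,1).

The boundary map ∂_2: C_2 → C_1 sends each 2-simplex [p,q,r] to [q,r] − [p,r] + [p,q]. For instance
  ∂efh = fh − eh + ef,
  ∂acd = cd − ad + ac.
The 27×18 boundary matrix has rank 18 and Smith normal form diag(1,1,1,1,1,1,1,1,1,1,1,1,1,1,1,1,1,2).

Computing H_k = (kernel of ∂_k) / (image of ∂_{k+1}):

  H_2: rank ker ∂_2 − rank ∂_3 = (18 − 18) − 0 = 0, and there is no ∂_3, so H_2 ≅ 0.

(K is a triangulation of the Klein bottle.)

H_2 = 0.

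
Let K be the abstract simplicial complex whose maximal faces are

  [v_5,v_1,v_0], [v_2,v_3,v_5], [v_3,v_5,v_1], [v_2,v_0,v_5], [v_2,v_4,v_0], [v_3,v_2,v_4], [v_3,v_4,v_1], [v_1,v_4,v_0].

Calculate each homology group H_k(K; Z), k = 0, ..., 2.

We work with the vertex ordering v_0 < v_1 < v_2 < v_3 < v_4 < v_5. The simplices of K, each written with vertices in increasing order, are:

  0-simplices (6): [v_0], [v_1], [v_2], [v_3], [v_4], [v_5]
  1-simplices (12): [v_0,v_1], [v_0,v_2], [v_0,v_4], [v_0,v_5], [v_1,v_3], [v_1,v_4], [v_1,v_5], [v_2,v_3], [v_2,v_4], [v_2,v_5], [v_3,v_4], [v_3,v_5]
  2-simplices (8): [v_0,v_1,v_4], [v_0,v_1,v_5], [v_0,v_2,v_4], [v_0,v_2,v_5], [v_1,v_3,v_4], [v_1,v_3,v_5], [v_2,v_3,v_4], [v_2,v_3,v_5]

Hence C_0 ≅ Z^6, C_1 ≅ Z^12, C_2 ≅ Z^8.

∂_1: C_1 → C_0 maps an edge to its endpoints' difference, ∂[p,q] = q − p. For instance
  ∂[v_0,v_5] = [v_5] − [v_0].
The resulting 6×12 matrix has rank 5, and its Smith normal form has invariant factors (1,1,1,1,1).

Boundary ∂_2: C_2 → C_1 sends each 2-simplex [p,q,r] to [q,r] − [p,r] + [p,q]. For instance
  ∂[v_0,v_2,v_4] = [v_2,v_4] − [v_0,v_4] + [v_0,v_2],
  ∂[v_1,v_3,v_4] = [v_3,v_4] − [v_1,v_4] + [v_1,v_3].
As a 12×8 matrix over Z this has rank 7, with invariant factors (1,1,1,1,1,1,1).

Computing H_k = (kernel of ∂_k) / (image of ∂_{k+1}):

  H_0: rank C_0 − rank ∂_1 = 6 − 5 = 1, and the invariant factors of ∂_1 are all 1, so H_0 = Z.
  H_1: rank ker ∂_1 − rank ∂_2 = (12 − 5) − 7 = 0, and the invariant factors of ∂_2 are all 1, so H_1 = 0.
  H_2: rank ker ∂_2 − rank ∂_3 = (8 − 7) − 0 = 1, and there is no ∂_3, so H_2 = Z.

(K is a triangulation of the 2-sphere S^2.)

H_0 = Z,  H_1 = 0,  H_2 = Z.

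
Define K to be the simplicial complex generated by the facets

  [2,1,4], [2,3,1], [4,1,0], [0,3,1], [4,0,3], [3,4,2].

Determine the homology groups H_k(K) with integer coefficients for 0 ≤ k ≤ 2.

K has 5 vertices, 9 edges, 6 triangles.
rank ∂_0 = 0, rank ∂_1 = 4 ⇒ b_0 = 5 − 0 − 4 = 1; all invariant factors of ∂_1 are 1 so no torsion. So H_0 = Z.
rank ∂_1 = 4, rank ∂_2 = 5 ⇒ b_1 = 9 − 4 − 5 = 0; all invariant factors of ∂_2 are 1 so no torsion. So H_1 = 0.
rank ∂_2 = 5, rank ∂_3 = 0 ⇒ b_2 = 6 − 5 − 0 = 1. So H_2 = Z.

H_0 = Z,  H_1 = 0,  H_2 = Z.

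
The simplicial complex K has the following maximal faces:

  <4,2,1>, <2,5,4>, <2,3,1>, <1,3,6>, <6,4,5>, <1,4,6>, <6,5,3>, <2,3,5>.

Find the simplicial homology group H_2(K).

Take the total order 1 < 2 < 3 < 4 < 5 < 6 on the vertex set. Then K (dimension 2) consists of the simplices:

  0-simplices (6): [1], [2], [3], [4], [5], [6]
  1-simplices (12): [1,2], [1,3], [1,4], [1,6], [2,3], [2,4], [2,5], [3,5], [3,6], [4,5], [4,6], [5,6]
  2-simplices (8): [1,2,3], [1,2,4], [1,3,6], [1,4,6], [2,3,5], [2,4,5], [3,5,6], [4,5,6]

giving chain groups C_0 ≅ Z^6, C_1 ≅ Z^12, C_2 ≅ Z^8.

The boundary map ∂_1: C_1 → C_0 is given by ∂[p,q] = [q] − [p].
This gives a 6×12 integer matrix of rank 5; reducing to Smith normal form yields diagonal entries (1,1,1,1,1).

The boundary map ∂_2: C_2 → C_1 maps a triangle to the signed sum of its edges. For instance
  ∂[1,2,4] = [2,4] − [1,4] + [1,2],
  ∂[1,2,3] = [2,3] − [1,3] + [1,2].
The 12×8 boundary matrix has rank 7 and Smith normal form diag(1,1,1,1,1,1,1).

Reading off H_k = ker ∂_k / im ∂_{k+1}:

  H_2: rank ker ∂_2 − rank ∂_3 = (8 − 7) − 0 = 1, and there is no ∂_3, so H_2 = Z.

H_2 = Z.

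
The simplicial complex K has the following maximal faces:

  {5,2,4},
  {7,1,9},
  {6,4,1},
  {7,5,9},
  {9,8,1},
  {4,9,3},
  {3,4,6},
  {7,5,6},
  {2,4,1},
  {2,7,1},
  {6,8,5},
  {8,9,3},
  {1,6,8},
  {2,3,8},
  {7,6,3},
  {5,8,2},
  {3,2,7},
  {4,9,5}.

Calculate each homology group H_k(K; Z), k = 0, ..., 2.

Order the vertices as 1 < 2 < 3 < 4 < 5 < 6 < 7 < 8 < 9. Listing each simplex with vertices in this order, K has dimension 2 with simplices:

  0-simplices (9): [1], [2], [3], [4], [5], [6], [7], [8], [9]
  1-simplices (27): (27 of them)
  2-simplices (18): [1,2,4], [1,2,7], [1,4,6], [1,6,8], [1,7,9], [1,8,9], [2,3,7], [2,3,8], [2,4,5], [2,5,8], [3,4,6], [3,4,9], [3,6,7], [3,8,9], [4,5,9], [5,6,7], [5,6,8], [5,7,9]

giving chain groups C_0 ≅ Z^9, C_1 ≅ Z^27, C_2 ≅ Z^18.

Boundary ∂_1: C_1 → C_0 sends each edge [p,q] (with p < q) to q − p. For instance
  ∂[6,8] = [8] − [6].
The resulting 9×27 matrix has rank 8, and its Smith normal form has invariant factors (1,1,1,1,1,1,1,1).

∂_2: C_2 → C_1 sends each 2-simplex [p,q,r] to [q,r] − [p,r] + [p,q]. For instance
  ∂[3,6,7] = [6,7] − [3,7] + [3,6],
  ∂[2,3,7] = [3,7] − [2,7] + [2,3].
As a 27×18 matrix over Z this has rank 17, with invariant factors (1,1,1,1,1,1,1,1,1,1,1,1,1,1,1,1,1).

From H_k ≅ ker(∂_k) / im(∂_{k+1}) we obtain:

  H_0: rank C_0 − rank ∂_1 = 9 − 8 = 1, and the invariant factors of ∂_1 are all 1, so H_0 ≅ Z.
  H_1: rank ker ∂_1 − rank ∂_2 = (27 − 8) − 17 = 2, and the invariant factors of ∂_2 are all 1, so H_1 ≅ Z^2.
  H_2: rank ker ∂_2 − rank ∂_3 = (18 − 17) − 0 = 1, and there is no ∂_3, so H_2 ≅ Z.

H_0 ≅ Z,  H_1 ≅ Z^2,  H_2 ≅ Z.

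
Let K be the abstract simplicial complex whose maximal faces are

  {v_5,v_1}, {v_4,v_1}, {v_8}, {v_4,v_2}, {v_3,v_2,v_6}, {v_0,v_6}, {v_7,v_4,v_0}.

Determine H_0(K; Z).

Fix the vertex order v_0 < v_1 < v_2 < v_3 < v_4 < v_5 < v_6 < v_7 < v_8 and write every simplex with vertices in increasing order. Then dim K = 2 and the simplices of K are:

  0-simplices (9): [v_0], [v_1], [v_2], [v_3], [v_4], [v_5], [v_6], [v_7], [v_8]
  1-simplices (10): [v_0,v_4], [v_0,v_6], [v_0,v_7], [v_1,v_4], [v_1,v_5], [v_2,v_3], [v_2,v_4], [v_2,v_6], [v_3,v_6], [v_4,v_7]
  2-simplices (2): [v_0,v_4,v_7], [v_2,v_3,v_6]

so the chain groups are C_0 ≅ Z^9, C_1 ≅ Z^10, C_2 ≅ Z^2.

∂_1: C_1 → C_0 maps an edge to its endpoints' difference, ∂[p,q] = q − p.
As a 9×10 matrix over Z this has rank 7, with invariant factors (1,1,1,1,1,1,1).

The boundary map ∂_2: C_2 → C_1 sends each 2-simplex [p,q,r] to [q,r] − [p,r] + [p,q]. For instance
  ∂[v_2,v_3,v_6] = [v_3,v_6] − [v_2,v_6] + [v_2,v_3],
  ∂[v_0,v_4,v_7] = [v_4,v_7] − [v_0,v_7] + [v_0,v_4].
As a 10×2 matrix over Z this has rank 2, with invariant factors (1,1).

From H_k ≅ ker(∂_k) / im(∂_{k+1}) we obtain:

  H_0: rank C_0 − rank ∂_1 = 9 − 7 = 2, and the invariant factors of ∂_1 are all 1, so H_0 ≅ Z^2.

H_0 ≅ Z^2.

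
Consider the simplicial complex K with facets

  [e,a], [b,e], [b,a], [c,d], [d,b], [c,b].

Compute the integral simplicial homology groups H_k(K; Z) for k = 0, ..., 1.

H_0 ≅ Z,  H_1 ≅ Z^2.

K has 5 vertices, 6 edges.
rank ∂_0 = 0, rank ∂_1 = 4 ⇒ b_0 = 5 − 0 − 4 = 1; all invariant factors of ∂_1 are 1 so no torsion. So H_0 = Z.
rank ∂_1 = 4, rank ∂_2 = 0 ⇒ b_1 = 6 − 4 − 0 = 2. So H_1 = Z^2.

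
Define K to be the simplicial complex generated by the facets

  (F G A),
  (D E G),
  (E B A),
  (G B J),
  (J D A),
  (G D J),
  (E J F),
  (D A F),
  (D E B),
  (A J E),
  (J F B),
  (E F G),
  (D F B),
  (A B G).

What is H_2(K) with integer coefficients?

H_2 = Z.

Fix the vertex order A < B < D < E < F < G < J and write every simplex with vertices in increasing order. Then dim K = 2 and the simplices of K are:

  0-simplices (7): A, B, D, E, F, G, J
  1-simplices (21): AB, AD, AE, AF, AG, AJ, BD, BE, BF, BG, BJ, DE, DF, DG, DJ, EF, EG, EJ, FG, FJ, GJ
  2-simplices (14): ABE, ABG, ADF, ADJ, AEJ, AFG, BDE, BDF, BFJ, BGJ, DEG, DGJ, EFG, EFJ

Hence C_0 ≅ Z^7, C_1 ≅ Z^21, C_2 ≅ Z^14.

Boundary ∂_1: C_1 → C_0 sends each edge [p,q] (with p < q) to q − p.
The resulting 7×21 matrix has rank 6, and its Smith normal form has invariant factors (1,1,1,1,1,1).

Boundary ∂_2: C_2 → C_1 sends each 2-simplex [p,q,r] to [q,r] − [p,r] + [p,q]. For instance
  ∂ABG = BG − AG + AB,
  ∂AFG = FG − AG + AF.
The 21×14 boundary matrix has rank 13 and Smith normal form diag(1,1,1,1,1,1,1,1,1,1,1,1,1).

From H_k ≅ ker(∂_k) / im(∂_{k+1}) we obtain:

  H_2: rank ker ∂_2 − rank ∂_3 = (14 − 13) − 0 = 1, and there is no ∂_3, so H_2 ≅ Z.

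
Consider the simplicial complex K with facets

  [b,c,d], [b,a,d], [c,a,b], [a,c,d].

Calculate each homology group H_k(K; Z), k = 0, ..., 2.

We work with the vertex ordering a < b < c < d. The simplices of K, each written with vertices in increasing order, are:

  0-simplices (4): a, b, c, d
  1-simplices (6): ab, ac, ad, bc, bd, cd
  2-simplices (4): abc, abd, acd, bcd

so the chain groups are C_0 ≅ Z^4, C_1 ≅ Z^6, C_2 ≅ Z^4.

∂_1: C_1 → C_0 maps an edge to its endpoints' difference, ∂[p,q] = q − p. For instance
  ∂cd = d − c.
This gives a 4×6 integer matrix of rank 3; reducing to Smith normal form yields diagonal entries (1,1,1).

Boundary ∂_2: C_2 → C_1 sends each 2-simplex [p,q,r] to [q,r] − [p,r] + [p,q]. For instance
  ∂abc = bc − ac + ab,
  ∂acd = cd − ad + ac.
The resulting 6×4 matrix has rank 3, and its Smith normal form has invariant factors (1,1,1).

Now H_k = ker ∂_k / im ∂_{k+1}, so:

  H_0: rank C_0 − rank ∂_1 = 4 − 3 = 1, and the invariant factors of ∂_1 are all 1, so H_0 ≅ Z.
  H_1: rank ker ∂_1 − rank ∂_2 = (6 − 3) − 3 = 0, and the invariant factors of ∂_2 are all 1, so H_1 ≅ 0.
  H_2: rank ker ∂_2 − rank ∂_3 = (4 − 3) − 0 = 1, and there is no ∂_3, so H_2 ≅ Z.

As a check, the Euler characteristic is 4 − 6 + 4 = 2, which agrees with 1 − 0 + 1 = 2.

H_0 = Z,  H_1 = 0,  H_2 = Z.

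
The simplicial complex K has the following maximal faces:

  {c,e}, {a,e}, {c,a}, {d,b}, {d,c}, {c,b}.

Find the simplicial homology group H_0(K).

Order the vertices as a < b < c < d < e. Listing each simplex with vertices in this order, K has dimension 1 with simplices:

  0-simplices (5): a, b, c, d, e
  1-simplices (6): ac, ae, bc, bd, cd, ce

so the chain groups are C_0 ≅ Z^5, C_1 ≅ Z^6.

The boundary map ∂_1: C_1 → C_0 maps an edge to its endpoints' difference, ∂[p,q] = q − p.
The 5×6 boundary matrix has rank 4 and Smith normal form diag(1,1,1,1).

From H_k ≅ ker(∂_k) / im(∂_{k+1}) we obtain:

  H_0: rank C_0 − rank ∂_1 = 5 − 4 = 1, and the invariant factors of ∂_1 are all 1, so H_0 = Z.

H_0 = Z.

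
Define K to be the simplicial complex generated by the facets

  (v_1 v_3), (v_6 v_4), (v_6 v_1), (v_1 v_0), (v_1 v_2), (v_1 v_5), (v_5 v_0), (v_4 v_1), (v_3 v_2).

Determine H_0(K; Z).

Fix the vertex order v_0 < v_1 < v_2 < v_3 < v_4 < v_5 < v_6 and write every simplex with vertices in increasing order. Then dim K = 1 and the simplices of K are:

  0-simplices (7): [v_0], [v_1], [v_2], [v_3], [v_4], [v_5], [v_6]
  1-simplices (9): [v_0,v_1], [v_0,v_5], [v_1,v_2], [v_1,v_3], [v_1,v_4], [v_1,v_5], [v_1,v_6], [v_2,v_3], [v_4,v_6]

giving chain groups C_0 ≅ Z^7, C_1 ≅ Z^9.

∂_1: C_1 → C_0 is given by ∂[p,q] = [q] − [p]. For instance
  ∂[v_1,v_6] = [v_6] − [v_1].
The resulting 7×9 matrix has rank 6, and its Smith normal form has invariant factors (1,1,1,1,1,1).

Now H_k = ker ∂_k / im ∂_{k+1}, so:

  H_0: rank C_0 − rank ∂_1 = 7 − 6 = 1, and the invariant factors of ∂_1 are all 1, so H_0 = Z.

H_0 = Z.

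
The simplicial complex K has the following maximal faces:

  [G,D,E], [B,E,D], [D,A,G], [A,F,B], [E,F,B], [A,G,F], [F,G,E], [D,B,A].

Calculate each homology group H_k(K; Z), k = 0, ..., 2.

K has 6 vertices, 12 edges, 8 triangles.
rank ∂_0 = 0, rank ∂_1 = 5 ⇒ b_0 = 6 − 0 − 5 = 1; all invariant factors of ∂_1 are 1 so no torsion. So H_0 = Z.
rank ∂_1 = 5, rank ∂_2 = 7 ⇒ b_1 = 12 − 5 − 7 = 0; all invariant factors of ∂_2 are 1 so no torsion. So H_1 = 0.
rank ∂_2 = 7, rank ∂_3 = 0 ⇒ b_2 = 8 − 7 − 0 = 1. So H_2 = Z.

H_0 ≅ Z,  H_1 = 0,  H_2 ≅ Z.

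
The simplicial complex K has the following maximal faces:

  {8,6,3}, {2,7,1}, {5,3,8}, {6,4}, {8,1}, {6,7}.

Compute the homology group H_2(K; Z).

H_2 = 0.

Take the total order 1 < 2 < 3 < 4 < 5 < 6 < 7 < 8 on the vertex set. Then K (dimension 2) consists of the simplices:

  0-simplices (8): [1], [2], [3], [4], [5], [6], [7], [8]
  1-simplices (11): [1,2], [1,7], [1,8], [2,7], [3,5], [3,6], [3,8], [4,6], [5,8], [6,7], [6,8]
  2-simplices (3): [1,2,7], [3,5,8], [3,6,8]

giving chain groups C_0 ≅ Z^8, C_1 ≅ Z^11, C_2 ≅ Z^3.

The boundary map ∂_1: C_1 → C_0 is given by ∂[p,q] = [q] − [p]. For instance
  ∂[5,8] = [8] − [5].
The resulting 8×11 matrix has rank 7, and its Smith normal form has invariant factors (1,1,1,1,1,1,1).

∂_2: C_2 → C_1 sends each 2-simplex [p,q,r] to [q,r] − [p,r] + [p,q]. For instance
  ∂[3,6,8] = [6,8] − [3,8] + [3,6],
  ∂[3,5,8] = [5,8] − [3,8] + [3,5].
As a 11×3 matrix over Z this has rank 3, with invariant factors (1,1,1).

Reading off H_k = ker ∂_k / im ∂_{k+1}:

  H_2: rank ker ∂_2 − rank ∂_3 = (3 − 3) − 0 = 0, and there is no ∂_3, so H_2 = 0.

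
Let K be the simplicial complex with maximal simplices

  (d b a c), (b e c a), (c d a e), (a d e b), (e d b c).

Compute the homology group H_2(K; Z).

H_2 = 0.

We work with the vertex ordering a < b < c < d < e. The simplices of K, each written with vertices in increasing order, are:

  0-simplices (5): a, b, c, d, e
  1-simplices (10): ab, ac, ad, ae, bc, bd, be, cd, ce, de
  2-simplices (10): abc, abd, abe, acd, ace, ade, bcd, bce, bde, cde
  3-simplices (5): abcd, abce, abde, acde, bcde

Hence C_0 ≅ Z^5, C_1 ≅ Z^10, C_2 ≅ Z^10, C_3 ≅ Z^5.

∂_1: C_1 → C_0 sends each edge [p,q] (with p < q) to q − p. For instance
  ∂ae = e − a.
As a 5×10 matrix over Z this has rank 4, with invariant factors (1,1,1,1).

Boundary ∂_2: C_2 → C_1 maps a triangle to the signed sum of its edges. For instance
  ∂cde = de − ce + cd,
  ∂ade = de − ae + ad.
This gives a 10×10 integer matrix of rank 6; reducing to Smith normal form yields diagonal entries (1,1,1,1,1,1).

∂_3: C_3 → C_2 sends each 3-simplex σ to the alternating sum Σ_i (−1)^i (σ with its i-th vertex removed). For instance
  ∂abce = bce − ace + abe − abc,
  ∂acde = cde − ade + ace − acd.
This gives a 10×5 integer matrix of rank 4; reducing to Smith normal form yields diagonal entries (1,1,1,1).

Now H_k = ker ∂_k / im ∂_{k+1}, so:

  H_2: rank ker ∂_2 − rank ∂_3 = (10 − 6) − 4 = 0, and the invariant factors of ∂_3 are all 1, so H_2 = 0.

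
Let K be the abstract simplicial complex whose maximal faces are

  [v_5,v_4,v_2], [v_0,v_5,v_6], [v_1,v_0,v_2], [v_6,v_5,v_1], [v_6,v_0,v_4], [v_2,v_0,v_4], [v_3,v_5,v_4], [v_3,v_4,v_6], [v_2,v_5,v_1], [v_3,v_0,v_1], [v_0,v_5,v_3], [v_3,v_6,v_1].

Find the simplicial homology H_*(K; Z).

Fix the vertex order v_0 < v_1 < v_2 < v_3 < v_4 < v_5 < v_6 and write every simplex with vertices in increasing order. Then dim K = 2 and the simplices of K are:

  0-simplices (7): [v_0], [v_1], [v_2], [v_3], [v_4], [v_5], [v_6]
  1-simplices (18): (18 of them)
  2-simplices (12): (12 of them)

so the chain groups are C_0 ≅ Z^7, C_1 ≅ Z^18, C_2 ≅ Z^12.

Boundary ∂_1: C_1 → C_0 sends each edge [p,q] (with p < q) to q − p. For instance
  ∂[v_1,v_3] = [v_3] − [v_1].
As a 7×18 matrix over Z this has rank 6, with invariant factors (1,1,1,1,1,1).

The boundary map ∂_2: C_2 → C_1 maps a triangle to the signed sum of its edges. For instance
  ∂[v_0,v_5,v_6] = [v_5,v_6] − [v_0,v_6] + [v_0,v_5],
  ∂[v_0,v_3,v_5] = [v_3,v_5] − [v_0,v_5] + [v_0,v_3].
The 18×12 boundary matrix has rank 12 and Smith normal form diag(1,1,1,1,1,1,1,1,1,1,1,2).

Now H_k = ker ∂_k / im ∂_{k+1}, so:

  H_0: rank C_0 − rank ∂_1 = 7 − 6 = 1, and the invariant factors of ∂_1 are all 1, so H_0 = Z.
  H_1: rank ker ∂_1 − rank ∂_2 = (18 − 6) − 12 = 0, and ∂_2 has invariant factor 2 > 1, so H_1 = Z/2.
  H_2: rank ker ∂_2 − rank ∂_3 = (12 − 12) − 0 = 0, and there is no ∂_3, so H_2 = 0.

H_0 ≅ Z,  H_1 ≅ Z/2,  H_2 = 0.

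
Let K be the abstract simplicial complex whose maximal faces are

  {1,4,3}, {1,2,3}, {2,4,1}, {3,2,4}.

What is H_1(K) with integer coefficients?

K has 4 vertices, 6 edges, 4 triangles.
rank ∂_1 = 3, rank ∂_2 = 3 ⇒ b_1 = 6 − 3 − 3 = 0; all invariant factors of ∂_2 are 1 so no torsion. So H_1 = 0.

H_1 ≅ 0.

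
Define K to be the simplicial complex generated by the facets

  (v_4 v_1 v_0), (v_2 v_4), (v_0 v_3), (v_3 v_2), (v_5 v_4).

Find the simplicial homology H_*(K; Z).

K has 6 vertices, 7 edges, 1 triangle.
rank ∂_0 = 0, rank ∂_1 = 5 ⇒ b_0 = 6 − 0 − 5 = 1; all invariant factors of ∂_1 are 1 so no torsion. So H_0 = Z.
rank ∂_1 = 5, rank ∂_2 = 1 ⇒ b_1 = 7 − 5 − 1 = 1; all invariant factors of ∂_2 are 1 so no torsion. So H_1 = Z.
rank ∂_2 = 1, rank ∂_3 = 0 ⇒ b_2 = 1 − 1 − 0 = 0. So H_2 = 0.

H_0 ≅ Z,  H_1 ≅ Z,  H_2 = 0.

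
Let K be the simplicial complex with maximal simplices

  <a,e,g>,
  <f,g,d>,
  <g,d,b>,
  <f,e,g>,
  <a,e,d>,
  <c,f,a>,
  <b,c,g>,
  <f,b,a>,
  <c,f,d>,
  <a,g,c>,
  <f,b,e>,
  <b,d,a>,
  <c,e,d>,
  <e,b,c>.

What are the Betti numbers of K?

K has 7 vertices, 21 edges, 14 triangles.
rank ∂_0 = 0, rank ∂_1 = 6 ⇒ b_0 = 7 − 0 − 6 = 1; all invariant factors of ∂_1 are 1 so no torsion. So H_0 ≅ Z.
rank ∂_1 = 6, rank ∂_2 = 13 ⇒ b_1 = 21 − 6 − 13 = 2; all invariant factors of ∂_2 are 1 so no torsion. So H_1 ≅ Z^2.
rank ∂_2 = 13, rank ∂_3 = 0 ⇒ b_2 = 14 − 13 − 0 = 1. So H_2 ≅ Z.

b_0 = 1, b_1 = 2, b_2 = 1.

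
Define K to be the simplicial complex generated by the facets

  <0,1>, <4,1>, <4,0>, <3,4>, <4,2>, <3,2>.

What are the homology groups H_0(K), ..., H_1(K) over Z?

H_0 = Z,  H_1 = Z^2.

Take the total order 0 < 1 < 2 < 3 < 4 on the vertex set. Then K (dimension 1) consists of the simplices:

  0-simplices (5): [0], [1], [2], [3], [4]
  1-simplices (6): [0,1], [0,4], [1,4], [2,3], [2,4], [3,4]

giving chain groups C_0 ≅ Z^5, C_1 ≅ Z^6.

Boundary ∂_1: C_1 → C_0 maps an edge to its endpoints' difference, ∂[p,q] = q − p.
As a 5×6 matrix over Z this has rank 4, with invariant factors (1,1,1,1).

Now H_k = ker ∂_k / im ∂_{k+1}, so:

  H_0: rank C_0 − rank ∂_1 = 5 − 4 = 1, and the invariant factors of ∂_1 are all 1, so H_0 = Z.
  H_1: rank ker ∂_1 − rank ∂_2 = (6 − 4) − 0 = 2, and there is no ∂_2, so H_1 = Z^2.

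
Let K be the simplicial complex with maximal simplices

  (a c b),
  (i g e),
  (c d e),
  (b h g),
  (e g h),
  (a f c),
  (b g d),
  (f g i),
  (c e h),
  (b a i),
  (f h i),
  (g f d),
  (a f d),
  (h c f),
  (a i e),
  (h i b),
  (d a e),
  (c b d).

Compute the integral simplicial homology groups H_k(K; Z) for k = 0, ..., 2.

We work with the vertex ordering a < b < c < d < e < f < g < h < i. The simplices of K, each written with vertices in increasing order, are:

  0-simplices (9): a, b, c, d, e, f, g, h, i
  1-simplices (27): ab, ac, ad, ae, af, ai, bc, bd, bg, bh, bi, cd, ce, cf, ch, de, df, dg, eg, eh, ei, fg, fh, fi, gh, gi, hi
  2-simplices (18): abc, abi, acf, ade, adf, aei, bcd, bdg, bgh, bhi, cde, ceh, cfh, dfg, egh, egi, fgi, fhi

so the chain groups are C_0 ≅ Z^9, C_1 ≅ Z^27, C_2 ≅ Z^18.

∂_1: C_1 → C_0 is given by ∂[p,q] = [q] − [p]. For instance
  ∂ei = i − e.
This gives a 9×27 integer matrix of rank 8; reducing to Smith normal form yields diagonal entries (1,1,1,1,1,1,1,1).

The boundary map ∂_2: C_2 → C_1 acts by ∂[p,q,r] = [q,r] − [p,r] + [p,q]. For instance
  ∂egi = gi − ei + eg,
  ∂fhi = hi − fi + fh.
The 27×18 boundary matrix has rank 18 and Smith normal form diag(1,1,1,1,1,1,1,1,1,1,1,1,1,1,1,1,1,2).

Computing H_k = (kernel of ∂_k) / (image of ∂_{k+1}):

  H_0: rank C_0 − rank ∂_1 = 9 − 8 = 1, and the invariant factors of ∂_1 are all 1, so H_0 = Z.
  H_1: rank ker ∂_1 − rank ∂_2 = (27 − 8) − 18 = 1, and ∂_2 has invariant factor 2 > 1, so H_1 = Z × Z/2.
  H_2: rank ker ∂_2 − rank ∂_3 = (18 − 18) − 0 = 0, and there is no ∂_3, so H_2 = 0.

H_0 = Z,  H_1 = Z × Z/2,  H_2 = 0.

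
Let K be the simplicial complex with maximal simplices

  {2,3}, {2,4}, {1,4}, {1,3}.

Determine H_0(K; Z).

H_0 = Z.

Fix the vertex order 1 < 2 < 3 < 4 and write every simplex with vertices in increasing order. Then dim K = 1 and the simplices of K are:

  0-simplices (4): [1], [2], [3], [4]
  1-simplices (4): [1,3], [1,4], [2,3], [2,4]

so the chain groups are C_0 ≅ Z^4, C_1 ≅ Z^4.

∂_1: C_1 → C_0 is given by ∂[p,q] = [q] − [p].
The 4×4 boundary matrix has rank 3 and Smith normal form diag(1,1,1).

Computing H_k = (kernel of ∂_k) / (image of ∂_{k+1}):

  H_0: rank C_0 − rank ∂_1 = 4 − 3 = 1, and the invariant factors of ∂_1 are all 1, so H_0 ≅ Z.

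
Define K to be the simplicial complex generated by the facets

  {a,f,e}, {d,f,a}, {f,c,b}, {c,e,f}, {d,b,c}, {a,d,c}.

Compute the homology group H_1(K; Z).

Fix the vertex order a < b < c < d < e < f and write every simplex with vertices in increasing order. Then dim K = 2 and the simplices of K are:

  0-simplices (6): a, b, c, d, e, f
  1-simplices (12): ac, ad, ae, af, bc, bd, bf, cd, ce, cf, df, ef
  2-simplices (6): acd, adf, aef, bcd, bcf, cef

giving chain groups C_0 ≅ Z^6, C_1 ≅ Z^12, C_2 ≅ Z^6.

∂_1: C_1 → C_0 maps an edge to its endpoints' difference, ∂[p,q] = q − p.
This gives a 6×12 integer matrix of rank 5; reducing to Smith normal form yields diagonal entries (1,1,1,1,1).

Boundary ∂_2: C_2 → C_1 acts by ∂[p,q,r] = [q,r] − [p,r] + [p,q]. For instance
  ∂aef = ef − af + ae,
  ∂bcd = cd − bd + bc.
The 12×6 boundary matrix has rank 6 and Smith normal form diag(1,1,1,1,1,1).

Now H_k = ker ∂_k / im ∂_{k+1}, so:

  H_1: rank ker ∂_1 − rank ∂_2 = (12 − 5) − 6 = 1, and the invariant factors of ∂_2 are all 1, so H_1 = Z.

(K is a triangulation of the cylinder S^1 x I.)

H_1 ≅ Z.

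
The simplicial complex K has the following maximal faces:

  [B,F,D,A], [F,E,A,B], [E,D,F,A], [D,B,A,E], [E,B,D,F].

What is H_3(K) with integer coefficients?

Take the total order A < B < D < E < F on the vertex set. Then K (dimension 3) consists of the simplices:

  0-simplices (5): A, B, D, E, F
  1-simplices (10): AB, AD, AE, AF, BD, BE, BF, DE, DF, EF
  2-simplices (10): ABD, ABE, ABF, ADE, ADF, AEF, BDE, BDF, BEF, DEF
  3-simplices (5): ABDE, ABDF, ABEF, ADEF, BDEF

giving chain groups C_0 ≅ Z^5, C_1 ≅ Z^10, C_2 ≅ Z^10, C_3 ≅ Z^5.

Boundary ∂_1: C_1 → C_0 sends each edge [p,q] (with p < q) to q − p. For instance
  ∂DF = F − D.
The resulting 5×10 matrix has rank 4, and its Smith normal form has invariant factors (1,1,1,1).

Boundary ∂_2: C_2 → C_1 maps a triangle to the signed sum of its edges. For instance
  ∂ABE = BE − AE + AB,
  ∂BDE = DE − BE + BD.
As a 10×10 matrix over Z this has rank 6, with invariant factors (1,1,1,1,1,1).

The boundary map ∂_3: C_3 → C_2 sends each 3-simplex σ to the alternating sum Σ_i (−1)^i (σ with its i-th vertex removed). For instance
  ∂ADEF = DEF − AEF + ADF − ADE,
  ∂BDEF = DEF − BEF + BDF − BDE.
This gives a 10×5 integer matrix of rank 4; reducing to Smith normal form yields diagonal entries (1,1,1,1).

Computing H_k = (kernel of ∂_k) / (image of ∂_{k+1}):

  H_3: rank ker ∂_3 − rank ∂_4 = (5 − 4) − 0 = 1, and there is no ∂_4, so H_3 ≅ Z.

H_3 ≅ Z.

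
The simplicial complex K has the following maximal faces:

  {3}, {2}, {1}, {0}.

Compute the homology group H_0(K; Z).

Fix the vertex order 0 < 1 < 2 < 3 and write every simplex with vertices in increasing order. Then dim K = 0 and the simplices of K are:

  0-simplices (4): [0], [1], [2], [3]

Hence C_0 ≅ Z^4.

From H_k ≅ ker(∂_k) / im(∂_{k+1}) we obtain:

  H_0: rank C_0 − rank ∂_1 = 4 − 0 = 4, and there is no ∂_1, so H_0 = Z^4.

(K is a triangulation of a set of 4 points.)

H_0 ≅ Z^4.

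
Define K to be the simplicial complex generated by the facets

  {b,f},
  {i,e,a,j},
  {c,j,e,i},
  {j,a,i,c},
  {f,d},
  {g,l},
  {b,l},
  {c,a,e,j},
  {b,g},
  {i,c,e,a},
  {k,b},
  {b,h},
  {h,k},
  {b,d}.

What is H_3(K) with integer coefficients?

We work with the vertex ordering a < b < c < d < e < f < g < h < i < j < k < l. The simplices of K, each written with vertices in increasing order, are:

  0-simplices (12): a, b, c, d, e, f, g, h, i, j, k, l
  1-simplices (19): ac, ae, ai, aj, bd, bf, bg, bh, bk, bl, ce, ci, cj, df, ei, ej, gl, hk, ij
  2-simplices (10): ace, aci, acj, aei, aej, aij, cei, cej, cij, eij
  3-simplices (5): acei, acej, acij, aeij, ceij

Hence C_0 ≅ Z^12, C_1 ≅ Z^19, C_2 ≅ Z^10, C_3 ≅ Z^5.

Boundary ∂_1: C_1 → C_0 maps an edge to its endpoints' difference, ∂[p,q] = q − p.
As a 12×19 matrix over Z this has rank 10, with invariant factors (1,1,1,1,1,1,1,1,1,1).

Boundary ∂_2: C_2 → C_1 maps a triangle to the signed sum of its edges. For instance
  ∂aej = ej − aj + ae,
  ∂cej = ej − cj + ce.
The resulting 19×10 matrix has rank 6, and its Smith normal form has invariant factors (1,1,1,1,1,1).

The boundary map ∂_3: C_3 → C_2 sends each 3-simplex σ to the alternating sum Σ_i (−1)^i (σ with its i-th vertex removed). For instance
  ∂acij = cij − aij + acj − aci,
  ∂acej = cej − aej + acj − ace.
The resulting 10×5 matrix has rank 4, and its Smith normal form has invariant factors (1,1,1,1).

Now H_k = ker ∂_k / im ∂_{k+1}, so:

  H_3: rank ker ∂_3 − rank ∂_4 = (5 − 4) − 0 = 1, and there is no ∂_4, so H_3 = Z.

H_3 ≅ Z.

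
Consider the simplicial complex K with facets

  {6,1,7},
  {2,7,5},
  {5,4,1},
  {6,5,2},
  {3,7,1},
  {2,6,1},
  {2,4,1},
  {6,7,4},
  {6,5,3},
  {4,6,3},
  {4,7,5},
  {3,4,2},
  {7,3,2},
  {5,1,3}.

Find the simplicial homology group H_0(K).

H_0 = Z.

We work with the vertex ordering 1 < 2 < 3 < 4 < 5 < 6 < 7. The simplices of K, each written with vertices in increasing order, are:

  0-simplices (7): [1], [2], [3], [4], [5], [6], [7]
  1-simplices (21): [1,2], [1,3], [1,4], [1,5], [1,6], [1,7], [2,3], [2,4], [2,5], [2,6], [2,7], [3,4], [3,5], [3,6], [3,7], [4,5], [4,6], [4,7], [5,6], [5,7], [6,7]
  2-simplices (14): [1,2,4], [1,2,6], [1,3,5], [1,3,7], [1,4,5], [1,6,7], [2,3,4], [2,3,7], [2,5,6], [2,5,7], [3,4,6], [3,5,6], [4,5,7], [4,6,7]

Hence C_0 ≅ Z^7, C_1 ≅ Z^21, C_2 ≅ Z^14.

The boundary map ∂_1: C_1 → C_0 is given by ∂[p,q] = [q] − [p]. For instance
  ∂[5,6] = [6] − [5].
The resulting 7×21 matrix has rank 6, and its Smith normal form has invariant factors (1,1,1,1,1,1).

The boundary map ∂_2: C_2 → C_1 maps a triangle to the signed sum of its edges. For instance
  ∂[2,5,7] = [5,7] − [2,7] + [2,5],
  ∂[1,3,5] = [3,5] − [1,5] + [1,3].
As a 21×14 matrix over Z this has rank 13, with invariant factors (1,1,1,1,1,1,1,1,1,1,1,1,1).

Reading off H_k = ker ∂_k / im ∂_{k+1}:

  H_0: rank C_0 − rank ∂_1 = 7 − 6 = 1, and the invariant factors of ∂_1 are all 1, so H_0 ≅ Z.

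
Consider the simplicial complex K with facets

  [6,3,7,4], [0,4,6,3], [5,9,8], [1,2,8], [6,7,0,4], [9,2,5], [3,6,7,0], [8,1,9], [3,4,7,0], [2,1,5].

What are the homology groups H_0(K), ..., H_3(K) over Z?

H_0 ≅ Z^2,  H_1 ≅ Z,  H_2 = 0,  H_3 ≅ Z.

Order the vertices as 0 < 1 < 2 < 3 < 4 < 5 < 6 < 7 < 8 < 9. Listing each simplex with vertices in this order, K has dimension 3 with simplices:

  0-simplices (10): [0], [1], [2], [3], [4], [5], [6], [7], [8], [9]
  1-simplices (20): [0,3], [0,4], [0,6], [0,7], [1,2], [1,5], [1,8], [1,9], [2,5], [2,8], [2,9], [3,4], [3,6], [3,7], [4,6], [4,7], [5,8], [5,9], [6,7], [8,9]
  2-simplices (15): [0,3,4], [0,3,6], [0,3,7], [0,4,6], [0,4,7], [0,6,7], [1,2,5], [1,2,8], [1,8,9], [2,5,9], [3,4,6], [3,4,7], [3,6,7], [4,6,7], [5,8,9]
  3-simplices (5): [0,3,4,6], [0,3,4,7], [0,3,6,7], [0,4,6,7], [3,4,6,7]

Hence C_0 ≅ Z^10, C_1 ≅ Z^20, C_2 ≅ Z^15, C_3 ≅ Z^5.

Boundary ∂_1: C_1 → C_0 is given by ∂[p,q] = [q] − [p]. For instance
  ∂[0,3] = [3] − [0].
This gives a 10×20 integer matrix of rank 8; reducing to Smith normal form yields diagonal entries (1,1,1,1,1,1,1,1).

Boundary ∂_2: C_2 → C_1 acts by ∂[p,q,r] = [q,r] − [p,r] + [p,q]. For instance
  ∂[0,3,7] = [3,7] − [0,7] + [0,3],
  ∂[0,6,7] = [6,7] − [0,7] + [0,6].
This gives a 20×15 integer matrix of rank 11; reducing to Smith normal form yields diagonal entries (1,1,1,1,1,1,1,1,1,1,1).

∂_3: C_3 → C_2 sends each 3-simplex σ to the alternating sum Σ_i (−1)^i (σ with its i-th vertex removed). For instance
  ∂[0,3,4,6] = [3,4,6] − [0,4,6] + [0,3,6] − [0,3,4],
  ∂[0,3,4,7] = [3,4,7] − [0,4,7] + [0,3,7] − [0,3,4].
The 15×5 boundary matrix has rank 4 and Smith normal form diag(1,1,1,1).

Now H_k = ker ∂_k / im ∂_{k+1}, so:

  H_0: rank C_0 − rank ∂_1 = 10 − 8 = 2, and the invariant factors of ∂_1 are all 1, so H_0 ≅ Z^2.
  H_1: rank ker ∂_1 − rank ∂_2 = (20 − 8) − 11 = 1, and the invariant factors of ∂_2 are all 1, so H_1 ≅ Z.
  H_2: rank ker ∂_2 − rank ∂_3 = (15 − 11) − 4 = 0, and the invariant factors of ∂_3 are all 1, so H_2 ≅ 0.
  H_3: rank ker ∂_3 − rank ∂_4 = (5 − 4) − 0 = 1, and there is no ∂_4, so H_3 ≅ Z.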